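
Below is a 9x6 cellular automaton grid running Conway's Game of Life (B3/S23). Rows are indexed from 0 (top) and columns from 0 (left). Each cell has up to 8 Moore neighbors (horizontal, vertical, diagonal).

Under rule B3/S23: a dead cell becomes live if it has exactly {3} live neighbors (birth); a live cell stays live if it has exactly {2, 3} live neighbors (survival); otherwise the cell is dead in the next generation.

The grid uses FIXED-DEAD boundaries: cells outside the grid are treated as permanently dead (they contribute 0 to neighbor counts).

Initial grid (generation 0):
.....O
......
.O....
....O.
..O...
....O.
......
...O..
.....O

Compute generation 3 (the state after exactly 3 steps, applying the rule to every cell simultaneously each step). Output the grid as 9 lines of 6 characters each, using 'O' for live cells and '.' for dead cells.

Answer: ......
......
......
......
......
......
......
......
......

Derivation:
Simulating step by step:
Generation 0 (given above): 7 live cells
Generation 1: 1 live cells
......
......
......
......
...O..
......
......
......
......
Generation 2: 0 live cells
......
......
......
......
......
......
......
......
......
Generation 3: 0 live cells
(generation 3 grid is the final answer)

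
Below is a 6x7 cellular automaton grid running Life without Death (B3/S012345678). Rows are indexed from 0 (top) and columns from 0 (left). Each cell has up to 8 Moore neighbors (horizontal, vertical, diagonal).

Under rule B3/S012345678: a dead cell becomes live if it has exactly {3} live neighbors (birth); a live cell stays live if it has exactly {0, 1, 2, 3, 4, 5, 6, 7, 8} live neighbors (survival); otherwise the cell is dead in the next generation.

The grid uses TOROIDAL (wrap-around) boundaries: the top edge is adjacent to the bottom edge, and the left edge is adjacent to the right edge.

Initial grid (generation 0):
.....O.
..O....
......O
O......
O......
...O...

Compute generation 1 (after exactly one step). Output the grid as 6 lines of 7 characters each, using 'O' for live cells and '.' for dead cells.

Answer: .....O.
..O....
......O
O.....O
O......
...O...

Derivation:
Simulating step by step:
Generation 0 (given above): 6 live cells
Generation 1: 7 live cells
(generation 1 grid is the final answer)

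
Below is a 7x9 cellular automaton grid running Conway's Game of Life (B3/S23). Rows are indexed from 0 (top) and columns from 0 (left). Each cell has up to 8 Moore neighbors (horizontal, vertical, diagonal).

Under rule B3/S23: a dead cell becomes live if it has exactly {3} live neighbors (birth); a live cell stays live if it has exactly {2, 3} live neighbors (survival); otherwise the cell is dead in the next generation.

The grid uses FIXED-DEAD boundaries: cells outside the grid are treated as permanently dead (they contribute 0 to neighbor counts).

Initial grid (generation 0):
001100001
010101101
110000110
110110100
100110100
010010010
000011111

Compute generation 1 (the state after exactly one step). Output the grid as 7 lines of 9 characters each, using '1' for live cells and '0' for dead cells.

Simulating step by step:
Generation 0 (given above): 29 live cells
Generation 1: 24 live cells
(generation 1 grid is the final answer)

Answer: 001110010
110111101
000100000
000110100
100000110
000000001
000011111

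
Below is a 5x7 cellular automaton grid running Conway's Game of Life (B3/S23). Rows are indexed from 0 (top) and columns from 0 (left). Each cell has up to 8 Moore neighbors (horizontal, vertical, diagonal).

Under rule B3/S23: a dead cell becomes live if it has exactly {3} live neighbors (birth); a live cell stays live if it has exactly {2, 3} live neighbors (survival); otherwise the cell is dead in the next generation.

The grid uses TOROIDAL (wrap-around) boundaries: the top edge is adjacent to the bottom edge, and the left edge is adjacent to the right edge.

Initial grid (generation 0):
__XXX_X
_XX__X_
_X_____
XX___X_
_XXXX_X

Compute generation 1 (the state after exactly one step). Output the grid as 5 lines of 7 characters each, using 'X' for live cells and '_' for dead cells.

Simulating step by step:
Generation 0 (given above): 16 live cells
Generation 1: 11 live cells
(generation 1 grid is the final answer)

Answer: ______X
XX__XX_
______X
___XXXX
______X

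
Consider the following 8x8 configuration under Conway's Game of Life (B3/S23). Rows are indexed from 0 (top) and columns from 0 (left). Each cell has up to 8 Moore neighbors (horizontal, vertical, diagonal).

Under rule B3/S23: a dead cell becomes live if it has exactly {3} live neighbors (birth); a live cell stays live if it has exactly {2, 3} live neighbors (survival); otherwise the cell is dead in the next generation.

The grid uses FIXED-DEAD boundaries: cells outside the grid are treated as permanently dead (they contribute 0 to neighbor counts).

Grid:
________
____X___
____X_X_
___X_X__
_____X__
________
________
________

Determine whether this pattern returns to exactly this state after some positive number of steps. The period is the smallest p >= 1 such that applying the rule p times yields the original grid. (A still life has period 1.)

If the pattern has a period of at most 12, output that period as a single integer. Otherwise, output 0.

Answer: 2

Derivation:
Simulating and comparing each generation to the original:
Gen 0 (original, given above): 6 live cells
Gen 1: 6 live cells, differs from original
Gen 2: 6 live cells, MATCHES original -> period = 2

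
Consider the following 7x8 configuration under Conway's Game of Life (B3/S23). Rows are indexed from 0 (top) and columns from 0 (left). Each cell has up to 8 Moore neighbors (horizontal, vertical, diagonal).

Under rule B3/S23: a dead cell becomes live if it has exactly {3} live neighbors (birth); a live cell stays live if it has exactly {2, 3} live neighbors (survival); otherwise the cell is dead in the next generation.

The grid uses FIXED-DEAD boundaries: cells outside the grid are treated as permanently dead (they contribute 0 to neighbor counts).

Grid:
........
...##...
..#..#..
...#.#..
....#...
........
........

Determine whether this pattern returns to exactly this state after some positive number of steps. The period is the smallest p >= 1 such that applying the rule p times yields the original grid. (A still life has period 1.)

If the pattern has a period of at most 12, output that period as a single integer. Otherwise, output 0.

Simulating and comparing each generation to the original:
Gen 0 (original, given above): 7 live cells
Gen 1: 7 live cells, MATCHES original -> period = 1

Answer: 1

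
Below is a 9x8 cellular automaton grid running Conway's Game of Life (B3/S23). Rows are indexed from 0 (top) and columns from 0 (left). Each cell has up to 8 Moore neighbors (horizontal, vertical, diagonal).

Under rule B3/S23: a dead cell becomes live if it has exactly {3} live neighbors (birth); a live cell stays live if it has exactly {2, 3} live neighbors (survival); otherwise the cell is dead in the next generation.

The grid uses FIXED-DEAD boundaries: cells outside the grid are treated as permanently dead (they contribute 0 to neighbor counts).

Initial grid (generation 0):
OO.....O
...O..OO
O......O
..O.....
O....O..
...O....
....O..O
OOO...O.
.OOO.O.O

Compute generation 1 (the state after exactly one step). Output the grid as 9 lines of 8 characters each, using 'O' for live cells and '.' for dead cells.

Answer: ......OO
OO....OO
......OO
.O......
........
....O...
.OOO....
O...OOOO
O..O..O.

Derivation:
Simulating step by step:
Generation 0 (given above): 23 live cells
Generation 1: 21 live cells
(generation 1 grid is the final answer)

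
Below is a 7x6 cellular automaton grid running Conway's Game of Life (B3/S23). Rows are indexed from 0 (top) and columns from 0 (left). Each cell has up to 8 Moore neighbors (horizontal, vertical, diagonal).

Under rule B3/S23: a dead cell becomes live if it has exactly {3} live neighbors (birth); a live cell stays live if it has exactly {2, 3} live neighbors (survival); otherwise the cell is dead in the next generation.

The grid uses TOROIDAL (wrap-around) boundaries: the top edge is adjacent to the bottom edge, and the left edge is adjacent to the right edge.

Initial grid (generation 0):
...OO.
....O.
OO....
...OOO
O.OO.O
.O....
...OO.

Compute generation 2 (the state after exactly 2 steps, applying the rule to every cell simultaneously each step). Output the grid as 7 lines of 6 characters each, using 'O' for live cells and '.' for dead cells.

Answer: ..O..O
O..O.O
..OO.O
...O.O
...O.O
......
.OOOO.

Derivation:
Simulating step by step:
Generation 0 (given above): 15 live cells
Generation 1: 18 live cells
.....O
...OOO
O..O..
...O..
OOOO.O
OO...O
..OOO.
Generation 2: 16 live cells
(generation 2 grid is the final answer)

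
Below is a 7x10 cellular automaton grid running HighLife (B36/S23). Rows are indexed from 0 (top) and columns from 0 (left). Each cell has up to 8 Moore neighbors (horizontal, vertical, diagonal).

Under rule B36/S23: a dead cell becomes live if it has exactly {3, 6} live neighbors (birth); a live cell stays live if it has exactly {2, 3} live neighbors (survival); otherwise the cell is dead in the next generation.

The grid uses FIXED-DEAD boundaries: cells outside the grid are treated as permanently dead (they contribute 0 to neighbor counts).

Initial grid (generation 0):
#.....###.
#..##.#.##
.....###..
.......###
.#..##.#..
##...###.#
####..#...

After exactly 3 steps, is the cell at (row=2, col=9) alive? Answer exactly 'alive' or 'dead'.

Answer: alive

Derivation:
Simulating step by step:
Generation 0 (given above): 31 live cells
Generation 1: 26 live cells
.....##.##
....#....#
....##..#.
....#.#...
##..###.##
...#...##.
#.#..###..
Generation 2: 26 live cells
.....#..##
....#.##.#
...##.....
...#..#.##
...##.#.##
#.##..#..#
......###.
Generation 3: 28 live cells
.....#####
...##.##.#
...##.#..#
..#.....##
....#.#...
..###.##.#
......###.

Cell (2,9) at generation 3: 1 -> alive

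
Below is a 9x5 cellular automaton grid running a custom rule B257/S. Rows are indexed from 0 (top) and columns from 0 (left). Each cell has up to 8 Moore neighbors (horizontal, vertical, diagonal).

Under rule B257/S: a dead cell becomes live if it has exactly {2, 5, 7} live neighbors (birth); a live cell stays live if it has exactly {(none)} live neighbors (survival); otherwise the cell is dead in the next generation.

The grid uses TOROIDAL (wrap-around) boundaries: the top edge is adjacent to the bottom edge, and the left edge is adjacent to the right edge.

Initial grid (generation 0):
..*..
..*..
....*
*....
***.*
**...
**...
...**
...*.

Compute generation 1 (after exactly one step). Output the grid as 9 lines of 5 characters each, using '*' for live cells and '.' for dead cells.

Simulating step by step:
Generation 0 (given above): 15 live cells
Generation 1: 10 live cells
(generation 1 grid is the final answer)

Answer: .*...
.*...
**.*.
..*..
...*.
...*.
...*.
.*...
.....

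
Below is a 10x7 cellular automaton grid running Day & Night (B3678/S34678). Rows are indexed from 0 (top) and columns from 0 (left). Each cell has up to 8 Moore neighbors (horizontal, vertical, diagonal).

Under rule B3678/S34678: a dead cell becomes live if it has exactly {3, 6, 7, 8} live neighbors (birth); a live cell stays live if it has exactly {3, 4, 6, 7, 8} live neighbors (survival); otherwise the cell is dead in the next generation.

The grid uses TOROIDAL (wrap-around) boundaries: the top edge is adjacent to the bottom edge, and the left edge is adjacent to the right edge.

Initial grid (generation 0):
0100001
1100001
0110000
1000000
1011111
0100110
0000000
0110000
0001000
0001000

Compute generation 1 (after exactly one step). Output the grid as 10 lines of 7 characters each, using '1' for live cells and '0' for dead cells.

Simulating step by step:
Generation 0 (given above): 21 live cells
Generation 1: 19 live cells
(generation 1 grid is the final answer)

Answer: 0010000
0100000
0100001
1000110
1001111
1010110
0110000
0000000
0000000
0010000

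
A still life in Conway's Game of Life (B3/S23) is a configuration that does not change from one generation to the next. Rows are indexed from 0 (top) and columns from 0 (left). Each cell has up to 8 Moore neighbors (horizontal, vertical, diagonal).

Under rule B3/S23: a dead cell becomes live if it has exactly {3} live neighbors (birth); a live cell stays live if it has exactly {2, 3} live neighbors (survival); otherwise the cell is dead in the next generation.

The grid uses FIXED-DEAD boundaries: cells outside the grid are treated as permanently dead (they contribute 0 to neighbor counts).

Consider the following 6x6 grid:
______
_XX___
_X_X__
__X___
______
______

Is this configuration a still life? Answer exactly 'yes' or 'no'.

Compute generation 1 and compare to generation 0 (given above):
Generation 1:
______
_XX___
_X_X__
__X___
______
______
The grids are IDENTICAL -> still life.

Answer: yes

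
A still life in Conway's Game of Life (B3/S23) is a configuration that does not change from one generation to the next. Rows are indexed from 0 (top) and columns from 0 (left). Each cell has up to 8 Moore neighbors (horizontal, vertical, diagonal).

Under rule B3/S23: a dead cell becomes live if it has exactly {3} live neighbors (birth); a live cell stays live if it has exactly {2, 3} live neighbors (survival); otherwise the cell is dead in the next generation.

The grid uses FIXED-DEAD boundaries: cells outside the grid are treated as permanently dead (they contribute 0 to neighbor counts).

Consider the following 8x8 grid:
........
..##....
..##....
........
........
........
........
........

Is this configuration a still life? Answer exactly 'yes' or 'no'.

Compute generation 1 and compare to generation 0 (given above):
Generation 1:
........
..##....
..##....
........
........
........
........
........
The grids are IDENTICAL -> still life.

Answer: yes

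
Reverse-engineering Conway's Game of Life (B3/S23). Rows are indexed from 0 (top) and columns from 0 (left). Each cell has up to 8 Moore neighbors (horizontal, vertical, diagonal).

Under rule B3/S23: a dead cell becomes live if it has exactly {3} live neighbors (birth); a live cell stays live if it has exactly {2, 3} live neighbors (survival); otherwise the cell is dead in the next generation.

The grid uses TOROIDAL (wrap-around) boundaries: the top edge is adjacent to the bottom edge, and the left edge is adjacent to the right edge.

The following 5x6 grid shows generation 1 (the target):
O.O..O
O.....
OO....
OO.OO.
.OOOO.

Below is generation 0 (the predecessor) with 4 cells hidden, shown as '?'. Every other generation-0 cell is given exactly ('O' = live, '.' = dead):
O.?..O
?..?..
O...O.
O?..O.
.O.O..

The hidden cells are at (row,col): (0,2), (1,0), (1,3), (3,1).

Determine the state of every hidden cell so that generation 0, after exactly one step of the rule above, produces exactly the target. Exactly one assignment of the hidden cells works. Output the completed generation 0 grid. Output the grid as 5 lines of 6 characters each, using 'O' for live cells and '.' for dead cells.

Hidden generation-0 cells (in order): (0,2), (1,0), (1,3), (3,1).
A hidden cell only influences target cells in its own 3x3 neighborhood. Try each of the 2^4 = 16 assignments, step the completed generation 0 forward once under B3/S23, and compare with the target:
  (0,2)=. (1,0)=. (1,3)=. (3,1)=. -> step gives (0,2)='.' but target has 'O' -> reject
  (0,2)=. (1,0)=. (1,3)=. (3,1)=O -> step gives (0,2)='.' but target has 'O' -> reject
  (0,2)=. (1,0)=. (1,3)=O (3,1)=. -> step gives (0,4)='O' but target has '.' -> reject
  (0,2)=. (1,0)=. (1,3)=O (3,1)=O -> step gives (0,4)='O' but target has '.' -> reject
  (0,2)=. (1,0)=O (1,3)=. (3,1)=. -> step gives (0,1)='O' but target has '.' -> reject
  (0,2)=. (1,0)=O (1,3)=. (3,1)=O -> step gives (0,1)='O' but target has '.' -> reject
  (0,2)=. (1,0)=O (1,3)=O (3,1)=. -> step gives (0,1)='O' but target has '.' -> reject
  (0,2)=. (1,0)=O (1,3)=O (3,1)=O -> step gives (0,1)='O' but target has '.' -> reject
  (0,2)=O (1,0)=. (1,3)=. (3,1)=. -> step gives (0,1)='O' but target has '.' -> reject
  (0,2)=O (1,0)=. (1,3)=. (3,1)=O -> step gives (0,1)='O' but target has '.' -> reject
  (0,2)=O (1,0)=. (1,3)=O (3,1)=. -> step gives (0,1)='O' but target has '.' -> reject
  (0,2)=O (1,0)=. (1,3)=O (3,1)=O -> step gives (0,1)='O' but target has '.' -> reject
  (0,2)=O (1,0)=O (1,3)=. (3,1)=. -> step reproduces the target at every cell -> ACCEPT
  (0,2)=O (1,0)=O (1,3)=. (3,1)=O -> step gives (2,1)='.' but target has 'O' -> reject
  (0,2)=O (1,0)=O (1,3)=O (3,1)=. -> step gives (0,3)='O' but target has '.' -> reject
  (0,2)=O (1,0)=O (1,3)=O (3,1)=O -> step gives (0,3)='O' but target has '.' -> reject
Unique solution: (0,2)=live, (1,0)=live, (1,3)=dead, (3,1)=dead.
Check: live-neighbor counts of every cell in the completed generation 0:
342222
341225
230215
232324
433234
Applying B3/S23 to generation 0 with these counts gives:
O.O..O
O.....
OO....
OO.OO.
.OOOO.
which matches the target exactly.

Answer: O.O..O
O.....
O...O.
O...O.
.O.O..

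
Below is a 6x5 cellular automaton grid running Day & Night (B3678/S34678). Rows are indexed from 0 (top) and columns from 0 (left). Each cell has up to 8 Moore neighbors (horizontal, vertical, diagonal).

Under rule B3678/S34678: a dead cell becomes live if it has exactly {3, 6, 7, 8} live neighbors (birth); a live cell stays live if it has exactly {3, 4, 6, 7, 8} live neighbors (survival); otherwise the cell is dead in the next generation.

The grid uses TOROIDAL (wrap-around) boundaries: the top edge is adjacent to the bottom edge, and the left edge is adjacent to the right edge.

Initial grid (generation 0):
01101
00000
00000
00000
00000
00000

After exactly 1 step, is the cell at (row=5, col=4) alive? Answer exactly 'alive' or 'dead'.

Simulating step by step:
Generation 0 (given above): 3 live cells
Generation 1: 0 live cells
00000
00000
00000
00000
00000
00000

Cell (5,4) at generation 1: 0 -> dead

Answer: dead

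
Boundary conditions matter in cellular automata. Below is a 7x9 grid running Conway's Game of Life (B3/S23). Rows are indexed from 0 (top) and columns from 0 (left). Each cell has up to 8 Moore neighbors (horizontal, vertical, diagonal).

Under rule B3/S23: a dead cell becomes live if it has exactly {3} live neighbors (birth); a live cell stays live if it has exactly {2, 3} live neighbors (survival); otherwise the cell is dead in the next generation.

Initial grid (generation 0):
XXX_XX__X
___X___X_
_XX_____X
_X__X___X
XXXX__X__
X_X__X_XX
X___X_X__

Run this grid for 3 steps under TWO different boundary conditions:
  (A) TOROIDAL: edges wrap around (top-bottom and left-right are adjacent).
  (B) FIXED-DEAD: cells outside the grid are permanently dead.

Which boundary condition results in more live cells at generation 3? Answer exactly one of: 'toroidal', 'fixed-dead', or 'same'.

Answer: toroidal

Derivation:
Under TOROIDAL boundary, generation 3:
X_X_____X
________X
XX_XXX__X
XXX__X_XX
X______XX
_XXX____X
X_XX_____
Population = 26

Under FIXED-DEAD boundary, generation 3:
_X_______
X___XX_X_
XXXXXXXX_
XX___X___
XX_______
X_XXX__XX
_X_______
Population = 25

Comparison: toroidal=26, fixed-dead=25 -> toroidal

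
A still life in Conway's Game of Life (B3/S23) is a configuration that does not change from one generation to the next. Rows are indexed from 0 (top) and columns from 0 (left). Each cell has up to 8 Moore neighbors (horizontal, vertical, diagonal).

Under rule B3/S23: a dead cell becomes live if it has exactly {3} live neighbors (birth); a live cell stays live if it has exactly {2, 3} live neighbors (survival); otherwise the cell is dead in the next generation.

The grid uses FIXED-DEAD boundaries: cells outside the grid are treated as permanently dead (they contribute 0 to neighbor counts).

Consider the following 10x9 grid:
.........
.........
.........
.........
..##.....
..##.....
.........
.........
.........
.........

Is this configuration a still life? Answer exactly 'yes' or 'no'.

Answer: yes

Derivation:
Compute generation 1 and compare to generation 0 (given above):
Generation 1:
.........
.........
.........
.........
..##.....
..##.....
.........
.........
.........
.........
The grids are IDENTICAL -> still life.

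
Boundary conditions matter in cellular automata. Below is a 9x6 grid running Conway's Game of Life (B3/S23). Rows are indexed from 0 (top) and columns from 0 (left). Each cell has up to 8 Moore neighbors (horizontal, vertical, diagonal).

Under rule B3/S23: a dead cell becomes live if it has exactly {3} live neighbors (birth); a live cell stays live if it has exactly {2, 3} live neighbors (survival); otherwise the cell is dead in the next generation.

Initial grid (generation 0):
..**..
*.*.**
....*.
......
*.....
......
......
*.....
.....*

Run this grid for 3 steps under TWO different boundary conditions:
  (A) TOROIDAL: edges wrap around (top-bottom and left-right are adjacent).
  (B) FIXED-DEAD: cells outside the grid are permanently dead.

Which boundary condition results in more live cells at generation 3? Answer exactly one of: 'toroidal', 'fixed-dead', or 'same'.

Answer: toroidal

Derivation:
Under TOROIDAL boundary, generation 3:
******
..*...
...***
...**.
......
......
......
......
******
Population = 18

Under FIXED-DEAD boundary, generation 3:
......
.*.*.*
..***.
...**.
......
......
......
......
......
Population = 8

Comparison: toroidal=18, fixed-dead=8 -> toroidal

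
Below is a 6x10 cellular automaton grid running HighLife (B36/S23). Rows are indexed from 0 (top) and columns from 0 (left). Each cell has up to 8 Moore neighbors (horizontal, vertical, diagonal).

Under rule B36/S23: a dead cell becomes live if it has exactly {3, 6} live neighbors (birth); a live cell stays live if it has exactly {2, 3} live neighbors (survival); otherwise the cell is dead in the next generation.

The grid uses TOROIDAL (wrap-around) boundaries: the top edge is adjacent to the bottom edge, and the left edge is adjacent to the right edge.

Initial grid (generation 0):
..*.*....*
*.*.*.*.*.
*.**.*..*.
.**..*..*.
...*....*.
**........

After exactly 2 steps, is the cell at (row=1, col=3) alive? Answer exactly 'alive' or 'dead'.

Answer: alive

Derivation:
Simulating step by step:
Generation 0 (given above): 21 live cells
Generation 1: 24 live cells
..*..*...*
*.***..**.
**...**.*.
.*.....**.
*........*
****.....*
Generation 2: 21 live cells
.*.*......
*.***..**.
*..*****..
.*....***.
..........
..**....*.

Cell (1,3) at generation 2: 1 -> alive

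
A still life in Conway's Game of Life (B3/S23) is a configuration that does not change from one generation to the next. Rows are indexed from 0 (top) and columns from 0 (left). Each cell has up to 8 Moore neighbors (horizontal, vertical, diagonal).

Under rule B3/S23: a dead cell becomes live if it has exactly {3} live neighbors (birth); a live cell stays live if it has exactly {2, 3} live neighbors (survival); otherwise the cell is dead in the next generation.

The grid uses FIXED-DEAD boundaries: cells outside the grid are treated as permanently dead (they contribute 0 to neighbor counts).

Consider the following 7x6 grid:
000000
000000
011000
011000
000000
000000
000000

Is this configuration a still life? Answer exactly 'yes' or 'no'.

Answer: yes

Derivation:
Compute generation 1 and compare to generation 0 (given above):
Generation 1:
000000
000000
011000
011000
000000
000000
000000
The grids are IDENTICAL -> still life.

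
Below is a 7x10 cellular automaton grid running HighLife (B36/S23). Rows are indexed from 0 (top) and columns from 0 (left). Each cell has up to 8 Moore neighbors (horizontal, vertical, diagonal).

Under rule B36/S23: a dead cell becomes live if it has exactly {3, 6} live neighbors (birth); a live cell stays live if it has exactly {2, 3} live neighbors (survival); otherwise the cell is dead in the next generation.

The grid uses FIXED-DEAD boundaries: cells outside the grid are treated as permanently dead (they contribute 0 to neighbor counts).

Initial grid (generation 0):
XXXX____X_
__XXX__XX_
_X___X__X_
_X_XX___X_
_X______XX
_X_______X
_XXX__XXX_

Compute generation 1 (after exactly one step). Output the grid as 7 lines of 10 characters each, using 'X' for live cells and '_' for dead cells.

Answer: _X__X__XX_
X___X__XXX
_X___X__XX
XX__X__XX_
XX______XX
XX_______X
_XX____XX_

Derivation:
Simulating step by step:
Generation 0 (given above): 28 live cells
Generation 1: 29 live cells
(generation 1 grid is the final answer)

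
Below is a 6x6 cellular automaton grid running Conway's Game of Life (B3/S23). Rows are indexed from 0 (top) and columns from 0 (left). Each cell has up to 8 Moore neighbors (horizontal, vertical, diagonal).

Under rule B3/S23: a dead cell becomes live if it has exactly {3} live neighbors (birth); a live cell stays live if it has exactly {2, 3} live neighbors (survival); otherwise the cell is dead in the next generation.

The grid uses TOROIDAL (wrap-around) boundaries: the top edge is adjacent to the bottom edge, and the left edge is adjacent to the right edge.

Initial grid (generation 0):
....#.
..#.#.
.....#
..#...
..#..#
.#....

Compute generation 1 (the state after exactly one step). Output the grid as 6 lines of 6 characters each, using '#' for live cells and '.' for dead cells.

Answer: ...#..
...###
...#..
......
.##...
......

Derivation:
Simulating step by step:
Generation 0 (given above): 8 live cells
Generation 1: 7 live cells
(generation 1 grid is the final answer)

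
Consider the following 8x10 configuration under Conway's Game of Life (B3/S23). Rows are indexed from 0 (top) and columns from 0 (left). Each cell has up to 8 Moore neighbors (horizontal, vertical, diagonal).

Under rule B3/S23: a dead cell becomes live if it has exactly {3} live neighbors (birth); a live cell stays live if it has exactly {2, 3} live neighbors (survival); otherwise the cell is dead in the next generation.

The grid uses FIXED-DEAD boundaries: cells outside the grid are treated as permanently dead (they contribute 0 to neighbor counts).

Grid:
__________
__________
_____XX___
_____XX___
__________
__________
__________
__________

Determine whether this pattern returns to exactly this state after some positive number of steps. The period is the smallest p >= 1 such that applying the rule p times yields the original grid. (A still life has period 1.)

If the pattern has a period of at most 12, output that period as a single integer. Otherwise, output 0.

Answer: 1

Derivation:
Simulating and comparing each generation to the original:
Gen 0 (original, given above): 4 live cells
Gen 1: 4 live cells, MATCHES original -> period = 1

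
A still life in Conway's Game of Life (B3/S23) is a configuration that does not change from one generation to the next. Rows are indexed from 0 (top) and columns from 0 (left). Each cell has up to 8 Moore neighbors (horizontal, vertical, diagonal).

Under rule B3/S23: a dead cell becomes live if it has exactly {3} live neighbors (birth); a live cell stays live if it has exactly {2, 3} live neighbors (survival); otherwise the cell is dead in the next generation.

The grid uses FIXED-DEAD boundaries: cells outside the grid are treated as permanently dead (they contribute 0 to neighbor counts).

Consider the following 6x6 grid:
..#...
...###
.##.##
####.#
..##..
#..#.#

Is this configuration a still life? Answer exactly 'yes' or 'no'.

Answer: no

Derivation:
Compute generation 1 and compare to generation 0 (given above):
Generation 1:
...##.
.#...#
#.....
#....#
#.....
..###.
Cell (0,2) differs: gen0=1 vs gen1=0 -> NOT a still life.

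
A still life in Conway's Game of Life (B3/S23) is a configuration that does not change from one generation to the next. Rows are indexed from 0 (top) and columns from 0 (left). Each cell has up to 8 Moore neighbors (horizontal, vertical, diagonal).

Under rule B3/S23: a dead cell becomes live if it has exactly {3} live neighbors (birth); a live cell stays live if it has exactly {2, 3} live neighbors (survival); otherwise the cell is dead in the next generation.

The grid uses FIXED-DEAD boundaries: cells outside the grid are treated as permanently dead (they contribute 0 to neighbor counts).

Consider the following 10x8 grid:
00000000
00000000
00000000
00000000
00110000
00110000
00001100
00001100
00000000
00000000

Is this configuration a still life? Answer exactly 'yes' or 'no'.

Answer: no

Derivation:
Compute generation 1 and compare to generation 0 (given above):
Generation 1:
00000000
00000000
00000000
00000000
00110000
00100000
00000100
00001100
00000000
00000000
Cell (5,3) differs: gen0=1 vs gen1=0 -> NOT a still life.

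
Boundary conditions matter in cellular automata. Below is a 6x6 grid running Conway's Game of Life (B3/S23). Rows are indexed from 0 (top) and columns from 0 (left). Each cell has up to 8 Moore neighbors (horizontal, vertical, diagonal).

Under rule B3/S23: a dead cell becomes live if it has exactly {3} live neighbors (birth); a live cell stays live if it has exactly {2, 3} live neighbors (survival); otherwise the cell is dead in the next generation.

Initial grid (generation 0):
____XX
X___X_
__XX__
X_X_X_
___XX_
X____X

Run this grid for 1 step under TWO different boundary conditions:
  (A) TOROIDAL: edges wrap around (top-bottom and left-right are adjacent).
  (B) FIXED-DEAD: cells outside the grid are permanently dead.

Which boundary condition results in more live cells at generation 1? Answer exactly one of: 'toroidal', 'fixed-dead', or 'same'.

Under TOROIDAL boundary, generation 1:
____X_
____X_
__X_X_
_XX_XX
XX_XX_
X__X__
Population = 14

Under FIXED-DEAD boundary, generation 1:
____XX
____XX
__X_X_
_XX_X_
_X_XXX
____X_
Population = 14

Comparison: toroidal=14, fixed-dead=14 -> same

Answer: same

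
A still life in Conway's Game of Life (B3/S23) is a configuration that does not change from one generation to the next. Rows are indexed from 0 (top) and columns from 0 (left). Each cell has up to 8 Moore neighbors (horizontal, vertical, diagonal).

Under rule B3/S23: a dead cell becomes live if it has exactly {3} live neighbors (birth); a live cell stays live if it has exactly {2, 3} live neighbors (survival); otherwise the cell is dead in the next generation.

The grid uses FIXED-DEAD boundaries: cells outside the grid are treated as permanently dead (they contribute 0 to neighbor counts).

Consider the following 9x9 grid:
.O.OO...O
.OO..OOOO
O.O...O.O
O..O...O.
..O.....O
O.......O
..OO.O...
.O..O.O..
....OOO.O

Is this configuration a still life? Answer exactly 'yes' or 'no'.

Compute generation 1 and compare to generation 0 (given above):
Generation 1:
.O.OOOO.O
O...OOO.O
O.OO.O..O
..OO...OO
.O.....OO
.OOO.....
.OOOOO...
..O...OO.
....O.OO.
Cell (0,5) differs: gen0=0 vs gen1=1 -> NOT a still life.

Answer: no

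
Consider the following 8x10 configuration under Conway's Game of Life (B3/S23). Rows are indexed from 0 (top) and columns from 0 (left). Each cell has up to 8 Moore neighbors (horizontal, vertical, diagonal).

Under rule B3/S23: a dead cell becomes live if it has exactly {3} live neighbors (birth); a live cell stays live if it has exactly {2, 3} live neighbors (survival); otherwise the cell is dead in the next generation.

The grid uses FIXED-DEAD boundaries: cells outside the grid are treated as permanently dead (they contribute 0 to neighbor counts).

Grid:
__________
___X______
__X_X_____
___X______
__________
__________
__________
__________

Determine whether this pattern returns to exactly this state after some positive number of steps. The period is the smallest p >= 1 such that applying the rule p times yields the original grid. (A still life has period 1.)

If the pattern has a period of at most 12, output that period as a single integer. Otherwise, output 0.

Answer: 1

Derivation:
Simulating and comparing each generation to the original:
Gen 0 (original, given above): 4 live cells
Gen 1: 4 live cells, MATCHES original -> period = 1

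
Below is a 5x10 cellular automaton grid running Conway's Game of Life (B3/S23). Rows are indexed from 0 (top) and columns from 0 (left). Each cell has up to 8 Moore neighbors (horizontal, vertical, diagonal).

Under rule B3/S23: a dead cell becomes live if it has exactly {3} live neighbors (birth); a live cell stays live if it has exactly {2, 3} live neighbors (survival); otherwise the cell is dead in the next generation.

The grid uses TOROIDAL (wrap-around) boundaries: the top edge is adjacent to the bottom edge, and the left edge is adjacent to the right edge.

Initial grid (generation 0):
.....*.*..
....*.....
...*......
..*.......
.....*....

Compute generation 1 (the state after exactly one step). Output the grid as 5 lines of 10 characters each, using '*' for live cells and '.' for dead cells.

Simulating step by step:
Generation 0 (given above): 6 live cells
Generation 1: 6 live cells
(generation 1 grid is the final answer)

Answer: ....***...
....*.....
...*......
..........
......*...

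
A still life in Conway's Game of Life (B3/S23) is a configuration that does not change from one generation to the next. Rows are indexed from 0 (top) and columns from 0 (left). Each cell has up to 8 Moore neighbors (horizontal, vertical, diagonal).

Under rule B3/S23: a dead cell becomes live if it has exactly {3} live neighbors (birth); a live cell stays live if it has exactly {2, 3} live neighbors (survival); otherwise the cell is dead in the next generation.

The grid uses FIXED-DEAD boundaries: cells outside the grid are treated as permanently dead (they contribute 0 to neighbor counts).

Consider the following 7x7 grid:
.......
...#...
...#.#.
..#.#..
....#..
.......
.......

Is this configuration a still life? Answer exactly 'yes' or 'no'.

Answer: no

Derivation:
Compute generation 1 and compare to generation 0 (given above):
Generation 1:
.......
....#..
..##...
....##.
...#...
.......
.......
Cell (1,3) differs: gen0=1 vs gen1=0 -> NOT a still life.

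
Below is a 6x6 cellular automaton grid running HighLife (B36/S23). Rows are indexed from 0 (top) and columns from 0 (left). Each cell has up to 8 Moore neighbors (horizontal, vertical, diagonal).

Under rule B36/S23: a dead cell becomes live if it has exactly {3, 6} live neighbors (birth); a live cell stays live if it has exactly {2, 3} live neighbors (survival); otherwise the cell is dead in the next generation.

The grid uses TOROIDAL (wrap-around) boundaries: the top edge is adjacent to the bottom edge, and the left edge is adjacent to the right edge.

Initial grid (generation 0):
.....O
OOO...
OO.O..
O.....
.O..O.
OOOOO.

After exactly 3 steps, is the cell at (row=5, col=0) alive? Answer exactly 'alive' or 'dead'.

Simulating step by step:
Generation 0 (given above): 15 live cells
Generation 1: 15 live cells
.O..OO
..O..O
.....O
O.O..O
....O.
OOOOO.
Generation 2: 11 live cells
......
.....O
.O..OO
O...OO
....O.
OOO...
Generation 3: 10 live cells
OO....
O...OO
......
O..O..
...OO.
.O....

Cell (5,0) at generation 3: 0 -> dead

Answer: dead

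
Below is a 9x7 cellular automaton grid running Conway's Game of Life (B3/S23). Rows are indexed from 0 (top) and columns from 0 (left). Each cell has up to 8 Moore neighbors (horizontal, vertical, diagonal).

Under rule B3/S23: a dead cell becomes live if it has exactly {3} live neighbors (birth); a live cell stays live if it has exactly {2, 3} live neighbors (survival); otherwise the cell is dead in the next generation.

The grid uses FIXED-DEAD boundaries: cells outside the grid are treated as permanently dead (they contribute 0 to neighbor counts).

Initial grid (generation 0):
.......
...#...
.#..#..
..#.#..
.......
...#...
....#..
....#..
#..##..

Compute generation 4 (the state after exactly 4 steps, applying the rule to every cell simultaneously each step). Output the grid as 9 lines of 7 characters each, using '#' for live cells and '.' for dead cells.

Simulating step by step:
Generation 0 (given above): 11 live cells
Generation 1: 10 live cells
.......
.......
..#.#..
...#...
...#...
.......
...##..
....##.
...##..
Generation 2: 13 live cells
.......
.......
...#...
..###..
.......
...##..
...###.
.....#.
...###.
Generation 3: 14 live cells
.......
.......
..###..
..###..
..#....
...#.#.
...#.#.
......#
....##.
Generation 4: 12 live cells
(generation 4 grid is the final answer)

Answer: .......
...#...
..#.#..
.#..#..
..#....
..##...
.....##
......#
.....#.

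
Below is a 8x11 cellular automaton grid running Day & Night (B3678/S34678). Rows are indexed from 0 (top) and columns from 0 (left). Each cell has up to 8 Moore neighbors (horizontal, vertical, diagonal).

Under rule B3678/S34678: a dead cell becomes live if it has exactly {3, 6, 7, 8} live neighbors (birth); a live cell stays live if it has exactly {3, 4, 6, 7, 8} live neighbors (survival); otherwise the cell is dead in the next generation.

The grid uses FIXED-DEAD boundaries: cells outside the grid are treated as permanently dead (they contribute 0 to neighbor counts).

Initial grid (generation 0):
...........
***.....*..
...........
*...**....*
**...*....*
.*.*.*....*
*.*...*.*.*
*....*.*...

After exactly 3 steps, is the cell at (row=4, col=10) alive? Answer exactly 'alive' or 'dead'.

Simulating step by step:
Generation 0 (given above): 24 live cells
Generation 1: 19 live cells
.*.........
...........
*..........
.*.........
***..**..*.
.*..*.*....
....****.*.
.*....*....
Generation 2: 17 live cells
...........
...........
...........
.**........
***..*.....
******..*..
......**...
......**...
Generation 3: 21 live cells
...........
...........
...........
***........
***........
*.****.*...
.****.***..
......**...

Cell (4,10) at generation 3: 0 -> dead

Answer: dead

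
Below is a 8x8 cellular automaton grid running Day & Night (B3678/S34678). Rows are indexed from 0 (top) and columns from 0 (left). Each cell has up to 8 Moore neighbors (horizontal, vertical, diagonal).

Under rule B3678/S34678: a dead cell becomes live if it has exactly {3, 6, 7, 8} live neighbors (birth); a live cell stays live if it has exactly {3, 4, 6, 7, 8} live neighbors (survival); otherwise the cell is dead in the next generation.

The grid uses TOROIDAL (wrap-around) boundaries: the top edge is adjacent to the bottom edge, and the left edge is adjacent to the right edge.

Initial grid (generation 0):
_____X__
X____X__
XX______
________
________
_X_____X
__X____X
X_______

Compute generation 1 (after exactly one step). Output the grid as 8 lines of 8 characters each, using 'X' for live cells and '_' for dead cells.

Answer: ________
_X______
________
________
________
X_______
_X______
________

Derivation:
Simulating step by step:
Generation 0 (given above): 10 live cells
Generation 1: 3 live cells
(generation 1 grid is the final answer)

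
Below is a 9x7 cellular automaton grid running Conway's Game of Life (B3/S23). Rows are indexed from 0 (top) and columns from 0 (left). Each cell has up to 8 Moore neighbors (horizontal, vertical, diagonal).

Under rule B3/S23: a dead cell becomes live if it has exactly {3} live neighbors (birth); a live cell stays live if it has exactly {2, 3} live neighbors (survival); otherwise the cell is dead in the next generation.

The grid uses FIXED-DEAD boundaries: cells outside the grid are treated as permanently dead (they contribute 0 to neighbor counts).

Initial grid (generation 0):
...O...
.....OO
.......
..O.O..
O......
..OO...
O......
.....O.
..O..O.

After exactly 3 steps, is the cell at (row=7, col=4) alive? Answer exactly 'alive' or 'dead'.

Simulating step by step:
Generation 0 (given above): 12 live cells
Generation 1: 4 live cells
.......
.......
.....O.
.......
.OO....
.O.....
.......
.......
.......
Generation 2: 4 live cells
.......
.......
.......
.......
.OO....
.OO....
.......
.......
.......
Generation 3: 4 live cells
.......
.......
.......
.......
.OO....
.OO....
.......
.......
.......

Cell (7,4) at generation 3: 0 -> dead

Answer: dead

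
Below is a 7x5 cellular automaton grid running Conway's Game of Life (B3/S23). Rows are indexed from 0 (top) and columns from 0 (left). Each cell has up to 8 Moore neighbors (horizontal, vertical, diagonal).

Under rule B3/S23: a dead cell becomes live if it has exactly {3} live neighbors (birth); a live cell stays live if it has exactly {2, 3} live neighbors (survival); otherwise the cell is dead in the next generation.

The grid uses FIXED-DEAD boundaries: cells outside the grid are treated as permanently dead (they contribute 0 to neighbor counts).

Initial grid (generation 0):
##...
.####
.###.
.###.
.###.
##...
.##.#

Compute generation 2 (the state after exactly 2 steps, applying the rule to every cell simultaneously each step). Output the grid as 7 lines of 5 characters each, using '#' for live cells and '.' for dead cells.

Simulating step by step:
Generation 0 (given above): 20 live cells
Generation 1: 12 live cells
##.#.
....#
#....
#...#
...#.
#....
###..
Generation 2: 6 live cells
(generation 2 grid is the final answer)

Answer: .....
##...
.....
.....
.....
#.#..
##...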